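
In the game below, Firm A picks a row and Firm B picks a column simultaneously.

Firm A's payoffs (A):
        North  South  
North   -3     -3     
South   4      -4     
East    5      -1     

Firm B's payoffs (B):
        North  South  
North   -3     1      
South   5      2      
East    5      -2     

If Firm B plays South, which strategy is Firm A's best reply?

East

With Firm B fixed at South, Firm A's payoffs are: North → -3, South → -4, East → -1.
The maximum is -1, achieved by East.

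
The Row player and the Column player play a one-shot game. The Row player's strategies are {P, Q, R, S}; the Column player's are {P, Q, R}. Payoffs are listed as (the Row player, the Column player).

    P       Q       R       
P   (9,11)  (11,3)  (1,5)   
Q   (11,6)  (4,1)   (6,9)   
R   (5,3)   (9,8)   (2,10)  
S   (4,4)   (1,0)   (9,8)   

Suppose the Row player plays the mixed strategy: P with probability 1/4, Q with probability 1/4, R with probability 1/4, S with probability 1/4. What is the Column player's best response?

The Column player's best reply maximizes expected payoff against the mix.
P: (1/4)·11 + (1/4)·6 + (1/4)·3 + (1/4)·4 = 6
Q: (1/4)·3 + (1/4)·1 + (1/4)·8 + (1/4)·0 = 3
R: (1/4)·5 + (1/4)·9 + (1/4)·10 + (1/4)·8 = 8
Highest expected payoff is 8, from R.

R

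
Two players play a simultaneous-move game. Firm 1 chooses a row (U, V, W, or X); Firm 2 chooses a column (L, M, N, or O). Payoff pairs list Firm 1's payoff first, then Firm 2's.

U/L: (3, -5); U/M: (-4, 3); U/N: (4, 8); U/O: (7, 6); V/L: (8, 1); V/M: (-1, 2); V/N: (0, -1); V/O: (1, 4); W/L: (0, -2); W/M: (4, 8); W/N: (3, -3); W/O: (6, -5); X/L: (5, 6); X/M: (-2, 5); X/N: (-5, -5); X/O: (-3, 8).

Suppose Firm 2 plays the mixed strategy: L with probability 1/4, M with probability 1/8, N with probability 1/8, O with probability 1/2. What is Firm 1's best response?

Firm 1's best reply maximizes expected payoff against the mix.
U: (1/4)·3 + (1/8)·(-4) + (1/8)·4 + (1/2)·7 = 17/4
V: (1/4)·8 + (1/8)·(-1) + (1/8)·0 + (1/2)·1 = 19/8
W: (1/4)·0 + (1/8)·4 + (1/8)·3 + (1/2)·6 = 31/8
X: (1/4)·5 + (1/8)·(-2) + (1/8)·(-5) + (1/2)·(-3) = -9/8
Highest expected payoff is 17/4, from U.

U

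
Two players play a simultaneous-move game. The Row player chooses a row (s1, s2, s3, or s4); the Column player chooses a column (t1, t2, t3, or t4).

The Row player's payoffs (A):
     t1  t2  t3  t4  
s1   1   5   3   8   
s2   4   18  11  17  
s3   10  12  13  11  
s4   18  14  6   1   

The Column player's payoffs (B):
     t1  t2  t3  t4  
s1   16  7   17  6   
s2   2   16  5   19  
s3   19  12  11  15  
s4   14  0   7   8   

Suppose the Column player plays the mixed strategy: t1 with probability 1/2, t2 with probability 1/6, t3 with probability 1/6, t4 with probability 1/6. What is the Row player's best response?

s4

The Row player's best reply maximizes expected payoff against the mix.
s1: (1/2)·1 + (1/6)·5 + (1/6)·3 + (1/6)·8 = 19/6
s2: (1/2)·4 + (1/6)·18 + (1/6)·11 + (1/6)·17 = 29/3
s3: (1/2)·10 + (1/6)·12 + (1/6)·13 + (1/6)·11 = 11
s4: (1/2)·18 + (1/6)·14 + (1/6)·6 + (1/6)·1 = 25/2
Highest expected payoff is 25/2, from s4.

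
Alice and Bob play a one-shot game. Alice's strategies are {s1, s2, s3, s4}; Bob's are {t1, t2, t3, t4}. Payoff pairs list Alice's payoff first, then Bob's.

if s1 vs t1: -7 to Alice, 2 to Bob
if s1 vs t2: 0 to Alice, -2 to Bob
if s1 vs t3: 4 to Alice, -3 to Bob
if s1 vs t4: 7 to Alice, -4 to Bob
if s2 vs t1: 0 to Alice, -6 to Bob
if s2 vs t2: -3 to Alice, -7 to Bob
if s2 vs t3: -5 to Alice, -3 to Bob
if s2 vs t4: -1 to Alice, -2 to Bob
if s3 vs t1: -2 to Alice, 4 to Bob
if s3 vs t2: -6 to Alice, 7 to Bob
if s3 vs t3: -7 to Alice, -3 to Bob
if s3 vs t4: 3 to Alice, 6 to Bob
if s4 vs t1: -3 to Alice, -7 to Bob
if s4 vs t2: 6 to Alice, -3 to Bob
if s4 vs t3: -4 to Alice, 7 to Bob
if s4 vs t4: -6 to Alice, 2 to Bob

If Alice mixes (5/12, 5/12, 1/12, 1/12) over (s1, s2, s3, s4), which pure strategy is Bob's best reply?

t4

Compute Bob's expected payoff from each pure strategy against the given mix.
t1: (5/12)·2 + (5/12)·(-6) + (1/12)·4 + (1/12)·(-7) = -23/12
t2: (5/12)·(-2) + (5/12)·(-7) + (1/12)·7 + (1/12)·(-3) = -41/12
t3: (5/12)·(-3) + (5/12)·(-3) + (1/12)·(-3) + (1/12)·7 = -13/6
t4: (5/12)·(-4) + (5/12)·(-2) + (1/12)·6 + (1/12)·2 = -11/6
Highest expected payoff is -11/6, from t4.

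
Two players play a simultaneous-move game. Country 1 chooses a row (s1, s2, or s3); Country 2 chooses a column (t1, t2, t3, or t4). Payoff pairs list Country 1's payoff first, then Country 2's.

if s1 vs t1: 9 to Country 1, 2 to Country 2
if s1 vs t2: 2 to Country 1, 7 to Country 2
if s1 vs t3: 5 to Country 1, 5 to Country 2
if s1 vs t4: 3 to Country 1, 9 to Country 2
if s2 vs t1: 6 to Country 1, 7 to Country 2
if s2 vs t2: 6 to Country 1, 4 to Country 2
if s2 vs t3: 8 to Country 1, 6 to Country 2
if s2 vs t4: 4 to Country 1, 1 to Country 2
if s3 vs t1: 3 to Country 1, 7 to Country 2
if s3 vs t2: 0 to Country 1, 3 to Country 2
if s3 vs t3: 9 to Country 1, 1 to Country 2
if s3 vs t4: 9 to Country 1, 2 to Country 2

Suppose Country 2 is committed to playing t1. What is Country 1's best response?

With Country 2 fixed at t1, Country 1's payoffs are: s1 → 9, s2 → 6, s3 → 3.
The maximum is 9, achieved by s1.

s1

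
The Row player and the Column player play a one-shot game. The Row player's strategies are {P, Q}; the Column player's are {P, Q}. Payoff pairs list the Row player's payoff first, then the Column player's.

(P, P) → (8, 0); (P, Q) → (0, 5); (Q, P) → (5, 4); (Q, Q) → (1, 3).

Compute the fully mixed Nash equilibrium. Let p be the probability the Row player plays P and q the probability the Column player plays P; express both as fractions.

In a mixed NE each player is indifferent between their pure strategies, so the opponent's mix sets the indifference.
The Column player indifferent between P and Q: p·0 + (1−p)·4 = p·5 + (1−p)·3 ⟹ 4 + (-4)p = 3 + 2p ⟹ p = 1/6.
The Row player indifferent between P and Q: q·8 + (1−q)·0 = q·5 + (1−q)·1 ⟹ 0 + 8q = 1 + 4q ⟹ q = 1/4.

p = 1/6, q = 1/4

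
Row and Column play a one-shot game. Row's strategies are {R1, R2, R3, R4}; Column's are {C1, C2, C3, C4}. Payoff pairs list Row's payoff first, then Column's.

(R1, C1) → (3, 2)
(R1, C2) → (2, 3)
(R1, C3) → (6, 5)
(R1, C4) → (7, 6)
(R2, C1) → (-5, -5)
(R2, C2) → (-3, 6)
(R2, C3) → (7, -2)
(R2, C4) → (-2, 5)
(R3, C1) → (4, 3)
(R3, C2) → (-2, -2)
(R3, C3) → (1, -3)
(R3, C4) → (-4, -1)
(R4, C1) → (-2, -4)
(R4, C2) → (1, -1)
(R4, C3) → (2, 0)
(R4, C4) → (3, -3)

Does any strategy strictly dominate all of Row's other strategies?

Check whether one of Row's strategies beats all alternatives regardless of what the opponent does.
R1 is not dominant: against C1, R3 gives 4 > 3.
R2 is not dominant: against C1, R1 gives 3 > -5.
R3 is not dominant: against C2, R1 gives 2 > -2.
R4 is not dominant: against C1, R1 gives 3 > -2.
No single strategy is best against every opponent action.

No strictly dominant strategy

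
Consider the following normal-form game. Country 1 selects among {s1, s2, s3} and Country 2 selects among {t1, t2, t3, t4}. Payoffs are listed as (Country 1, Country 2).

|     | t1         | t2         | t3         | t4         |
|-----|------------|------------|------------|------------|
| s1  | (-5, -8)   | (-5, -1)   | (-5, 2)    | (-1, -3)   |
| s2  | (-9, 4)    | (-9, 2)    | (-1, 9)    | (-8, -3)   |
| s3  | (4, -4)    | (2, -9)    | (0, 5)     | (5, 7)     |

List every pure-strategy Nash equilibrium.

(s3, t4)

A profile is a Nash equilibrium when each player is best-responding to the other.
Country 1's best responses — vs t1: s3 (payoff 4); vs t2: s3 (payoff 2); vs t3: s3 (payoff 0); vs t4: s3 (payoff 5).
Country 2's best responses — vs s1: t3 (payoff 2); vs s2: t3 (payoff 9); vs s3: t4 (payoff 7).
The only mutual best response is (s3, t4); neither player gains by switching there.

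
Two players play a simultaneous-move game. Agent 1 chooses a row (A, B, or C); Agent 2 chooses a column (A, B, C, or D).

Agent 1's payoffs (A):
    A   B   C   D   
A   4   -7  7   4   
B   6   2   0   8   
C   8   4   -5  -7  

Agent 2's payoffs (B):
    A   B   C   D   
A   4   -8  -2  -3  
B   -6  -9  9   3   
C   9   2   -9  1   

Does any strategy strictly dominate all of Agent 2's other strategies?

None

A strategy is strictly dominant if it gives Agent 2 a strictly higher payoff than every other strategy, against every choice by the opponent.
A is not dominant: against B, C gives 9 > -6.
B is not dominant: against A, A gives 4 > -8.
C is not dominant: against A, A gives 4 > -2.
D is not dominant: against A, A gives 4 > -3.
No single strategy is best against every opponent action.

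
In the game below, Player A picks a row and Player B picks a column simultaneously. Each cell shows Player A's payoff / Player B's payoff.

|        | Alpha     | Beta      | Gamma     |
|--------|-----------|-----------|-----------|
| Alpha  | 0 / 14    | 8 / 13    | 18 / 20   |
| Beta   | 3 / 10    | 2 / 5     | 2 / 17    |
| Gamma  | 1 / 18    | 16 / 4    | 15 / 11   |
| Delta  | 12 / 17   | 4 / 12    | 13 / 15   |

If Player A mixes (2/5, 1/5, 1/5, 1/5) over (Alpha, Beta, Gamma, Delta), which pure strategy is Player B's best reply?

Gamma

Player B's best reply maximizes expected payoff against the mix.
Alpha: (2/5)·14 + (1/5)·10 + (1/5)·18 + (1/5)·17 = 73/5
Beta: (2/5)·13 + (1/5)·5 + (1/5)·4 + (1/5)·12 = 47/5
Gamma: (2/5)·20 + (1/5)·17 + (1/5)·11 + (1/5)·15 = 83/5
Highest expected payoff is 83/5, from Gamma.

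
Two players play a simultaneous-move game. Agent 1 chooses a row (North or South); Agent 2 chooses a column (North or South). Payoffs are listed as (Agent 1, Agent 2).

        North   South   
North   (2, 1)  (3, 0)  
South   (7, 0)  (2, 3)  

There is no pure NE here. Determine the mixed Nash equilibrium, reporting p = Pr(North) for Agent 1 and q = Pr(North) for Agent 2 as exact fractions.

p = 3/4, q = 1/6

In a mixed NE each player is indifferent between their pure strategies, so the opponent's mix sets the indifference.
Agent 2 indifferent between North and South: p·1 + (1−p)·0 = p·0 + (1−p)·3 ⟹ 0 + 1p = 3 + (-3)p ⟹ p = 3/4.
Agent 1 indifferent between North and South: q·2 + (1−q)·3 = q·7 + (1−q)·2 ⟹ 3 + (-1)q = 2 + 5q ⟹ q = 1/6.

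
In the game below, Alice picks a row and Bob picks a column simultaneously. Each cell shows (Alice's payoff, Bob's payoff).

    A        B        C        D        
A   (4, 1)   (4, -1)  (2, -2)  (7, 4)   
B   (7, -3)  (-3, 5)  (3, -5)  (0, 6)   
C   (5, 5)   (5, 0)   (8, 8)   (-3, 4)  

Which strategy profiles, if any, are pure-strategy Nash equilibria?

(A, D) and (C, C)

Find each player's best response to every opponent strategy; NE are the intersections.
Alice's best responses — vs A: B (payoff 7); vs B: C (payoff 5); vs C: C (payoff 8); vs D: A (payoff 7).
Bob's best responses — vs A: D (payoff 4); vs B: D (payoff 6); vs C: C (payoff 8).
Mutual best responses occur at (A, D) and (C, C); at each, neither player gains by switching.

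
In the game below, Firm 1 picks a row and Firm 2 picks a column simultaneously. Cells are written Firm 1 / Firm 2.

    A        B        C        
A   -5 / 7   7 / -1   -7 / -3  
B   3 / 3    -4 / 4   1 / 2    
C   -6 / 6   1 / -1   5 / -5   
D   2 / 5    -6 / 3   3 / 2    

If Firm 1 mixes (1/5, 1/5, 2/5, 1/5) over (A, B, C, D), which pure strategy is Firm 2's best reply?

Firm 2's best reply maximizes expected payoff against the mix.
A: (1/5)·7 + (1/5)·3 + (2/5)·6 + (1/5)·5 = 27/5
B: (1/5)·(-1) + (1/5)·4 + (2/5)·(-1) + (1/5)·3 = 4/5
C: (1/5)·(-3) + (1/5)·2 + (2/5)·(-5) + (1/5)·2 = -9/5
Highest expected payoff is 27/5, from A.

A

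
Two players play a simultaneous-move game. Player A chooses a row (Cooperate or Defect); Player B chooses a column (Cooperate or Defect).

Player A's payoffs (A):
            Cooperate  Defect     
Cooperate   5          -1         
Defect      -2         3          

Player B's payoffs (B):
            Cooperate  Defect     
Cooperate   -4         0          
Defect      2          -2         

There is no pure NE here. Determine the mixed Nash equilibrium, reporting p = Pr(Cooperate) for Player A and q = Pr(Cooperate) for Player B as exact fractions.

p = 1/2, q = 4/11

Each player's mixing probability is pinned down by making the *other* player indifferent.
Player B indifferent between Cooperate and Defect: p·(-4) + (1−p)·2 = p·0 + (1−p)·(-2) ⟹ 2 + (-6)p = (-2) + 2p ⟹ p = 1/2.
Player A indifferent between Cooperate and Defect: q·5 + (1−q)·(-1) = q·(-2) + (1−q)·3 ⟹ (-1) + 6q = 3 + (-5)q ⟹ q = 4/11.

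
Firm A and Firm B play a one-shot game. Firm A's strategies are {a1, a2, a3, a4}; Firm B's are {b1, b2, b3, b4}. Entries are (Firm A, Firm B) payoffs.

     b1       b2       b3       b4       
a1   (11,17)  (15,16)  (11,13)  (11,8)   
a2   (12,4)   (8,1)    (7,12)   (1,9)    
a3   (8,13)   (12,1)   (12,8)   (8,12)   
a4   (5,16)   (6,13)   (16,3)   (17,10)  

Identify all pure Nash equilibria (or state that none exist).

There is no pure-strategy Nash equilibrium

Find each player's best response to every opponent strategy; NE are the intersections.
Firm A's best responses — vs b1: a2 (payoff 12); vs b2: a1 (payoff 15); vs b3: a4 (payoff 16); vs b4: a4 (payoff 17).
Firm B's best responses — vs a1: b1 (payoff 17); vs a2: b3 (payoff 12); vs a3: b1 (payoff 13); vs a4: b1 (payoff 16).
No cell has both players best-responding. For instance, Firm A's best reply to b3 is a4, but against a4 Firm B prefers b1 over b3.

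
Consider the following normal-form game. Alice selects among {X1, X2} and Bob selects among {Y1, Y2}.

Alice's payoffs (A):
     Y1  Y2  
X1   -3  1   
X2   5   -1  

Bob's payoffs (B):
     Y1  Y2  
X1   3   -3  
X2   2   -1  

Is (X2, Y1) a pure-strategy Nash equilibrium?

Yes

Holding Bob at Y1: Alice gets 5 from X2, versus -3 from X1. No profitable deviation for Alice.
Holding Alice at X2: Bob gets 2 from Y1, versus -1 from Y2. No profitable deviation for Bob either.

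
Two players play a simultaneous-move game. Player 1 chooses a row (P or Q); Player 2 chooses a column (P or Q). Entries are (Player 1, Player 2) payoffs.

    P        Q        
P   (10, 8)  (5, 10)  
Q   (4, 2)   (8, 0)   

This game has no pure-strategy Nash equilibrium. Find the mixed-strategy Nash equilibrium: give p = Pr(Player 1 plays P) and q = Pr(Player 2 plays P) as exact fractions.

p = 1/2, q = 1/3

In a mixed NE each player is indifferent between their pure strategies, so the opponent's mix sets the indifference.
Player 2 indifferent between P and Q: p·8 + (1−p)·2 = p·10 + (1−p)·0 ⟹ 2 + 6p = 0 + 10p ⟹ p = 1/2.
Player 1 indifferent between P and Q: q·10 + (1−q)·5 = q·4 + (1−q)·8 ⟹ 5 + 5q = 8 + (-4)q ⟹ q = 1/3.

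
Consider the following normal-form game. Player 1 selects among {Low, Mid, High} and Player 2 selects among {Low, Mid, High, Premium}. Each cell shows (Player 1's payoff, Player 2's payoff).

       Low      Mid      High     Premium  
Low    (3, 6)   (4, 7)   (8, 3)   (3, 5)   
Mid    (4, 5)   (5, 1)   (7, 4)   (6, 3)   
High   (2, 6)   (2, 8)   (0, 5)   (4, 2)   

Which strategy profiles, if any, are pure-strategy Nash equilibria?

Find each player's best response to every opponent strategy; NE are the intersections.
Player 1's best responses — vs Low: Mid (payoff 4); vs Mid: Mid (payoff 5); vs High: Low (payoff 8); vs Premium: Mid (payoff 6).
Player 2's best responses — vs Low: Mid (payoff 7); vs Mid: Low (payoff 5); vs High: Mid (payoff 8).
The only mutual best response is (Mid, Low); neither player gains by switching there.

(Mid, Low)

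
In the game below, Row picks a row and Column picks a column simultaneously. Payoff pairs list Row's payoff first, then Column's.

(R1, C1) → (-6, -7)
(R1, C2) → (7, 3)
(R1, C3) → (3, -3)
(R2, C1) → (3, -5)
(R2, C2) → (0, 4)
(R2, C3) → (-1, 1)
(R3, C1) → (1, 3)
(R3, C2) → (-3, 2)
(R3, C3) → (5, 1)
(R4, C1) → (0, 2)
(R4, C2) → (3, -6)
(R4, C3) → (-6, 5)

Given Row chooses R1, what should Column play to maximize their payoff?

C2

With Row fixed at R1, Column's payoffs are: C1 → -7, C2 → 3, C3 → -3.
The maximum is 3, achieved by C2.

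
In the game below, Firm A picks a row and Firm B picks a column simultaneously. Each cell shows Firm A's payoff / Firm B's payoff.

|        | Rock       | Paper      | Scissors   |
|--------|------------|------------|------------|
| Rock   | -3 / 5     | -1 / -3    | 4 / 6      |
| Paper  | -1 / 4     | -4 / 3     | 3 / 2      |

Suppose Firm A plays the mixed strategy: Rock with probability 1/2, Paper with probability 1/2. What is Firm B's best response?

Rock

Firm B's best reply maximizes expected payoff against the mix.
Rock: (1/2)·5 + (1/2)·4 = 9/2
Paper: (1/2)·(-3) + (1/2)·3 = 0
Scissors: (1/2)·6 + (1/2)·2 = 4
Highest expected payoff is 9/2, from Rock.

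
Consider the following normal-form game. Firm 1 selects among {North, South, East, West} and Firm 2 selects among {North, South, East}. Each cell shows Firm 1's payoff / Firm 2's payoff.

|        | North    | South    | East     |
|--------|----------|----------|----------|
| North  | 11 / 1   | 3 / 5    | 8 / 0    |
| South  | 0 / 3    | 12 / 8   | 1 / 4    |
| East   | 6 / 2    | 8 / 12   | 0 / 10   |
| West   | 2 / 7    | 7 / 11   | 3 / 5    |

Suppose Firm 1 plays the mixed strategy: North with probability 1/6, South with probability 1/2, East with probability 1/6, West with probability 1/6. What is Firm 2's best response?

Firm 2's best reply maximizes expected payoff against the mix.
North: (1/6)·1 + (1/2)·3 + (1/6)·2 + (1/6)·7 = 19/6
South: (1/6)·5 + (1/2)·8 + (1/6)·12 + (1/6)·11 = 26/3
East: (1/6)·0 + (1/2)·4 + (1/6)·10 + (1/6)·5 = 9/2
Highest expected payoff is 26/3, from South.

South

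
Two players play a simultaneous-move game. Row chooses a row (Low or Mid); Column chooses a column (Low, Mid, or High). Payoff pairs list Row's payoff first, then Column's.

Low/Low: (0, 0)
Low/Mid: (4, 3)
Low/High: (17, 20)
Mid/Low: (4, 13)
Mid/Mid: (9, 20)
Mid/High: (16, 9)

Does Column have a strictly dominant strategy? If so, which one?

No strictly dominant strategy

A strategy is strictly dominant if it gives Column a strictly higher payoff than every other strategy, against every choice by the opponent.
Low is not dominant: against Low, Mid gives 3 > 0.
Mid is not dominant: against Low, High gives 20 > 3.
High is not dominant: against Mid, Low gives 13 > 9.
No single strategy is best against every opponent action.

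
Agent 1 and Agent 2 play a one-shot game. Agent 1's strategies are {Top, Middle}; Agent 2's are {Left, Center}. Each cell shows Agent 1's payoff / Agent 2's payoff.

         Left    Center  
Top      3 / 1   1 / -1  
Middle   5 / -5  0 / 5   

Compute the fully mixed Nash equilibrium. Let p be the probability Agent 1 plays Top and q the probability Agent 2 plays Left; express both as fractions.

Each player's mixing probability is pinned down by making the *other* player indifferent.
Agent 2 indifferent between Left and Center: p·1 + (1−p)·(-5) = p·(-1) + (1−p)·5 ⟹ (-5) + 6p = 5 + (-6)p ⟹ p = 5/6.
Agent 1 indifferent between Top and Middle: q·3 + (1−q)·1 = q·5 + (1−q)·0 ⟹ 1 + 2q = 0 + 5q ⟹ q = 1/3.

p = 5/6, q = 1/3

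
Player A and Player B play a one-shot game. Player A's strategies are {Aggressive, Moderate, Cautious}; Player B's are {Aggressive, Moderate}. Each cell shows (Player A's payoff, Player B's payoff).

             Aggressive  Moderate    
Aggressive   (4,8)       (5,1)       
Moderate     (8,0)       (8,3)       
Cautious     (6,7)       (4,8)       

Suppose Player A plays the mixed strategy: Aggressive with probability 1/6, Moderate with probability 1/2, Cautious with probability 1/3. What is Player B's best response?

Moderate

Compute Player B's expected payoff from each pure strategy against the given mix.
Aggressive: (1/6)·8 + (1/2)·0 + (1/3)·7 = 11/3
Moderate: (1/6)·1 + (1/2)·3 + (1/3)·8 = 13/3
Highest expected payoff is 13/3, from Moderate.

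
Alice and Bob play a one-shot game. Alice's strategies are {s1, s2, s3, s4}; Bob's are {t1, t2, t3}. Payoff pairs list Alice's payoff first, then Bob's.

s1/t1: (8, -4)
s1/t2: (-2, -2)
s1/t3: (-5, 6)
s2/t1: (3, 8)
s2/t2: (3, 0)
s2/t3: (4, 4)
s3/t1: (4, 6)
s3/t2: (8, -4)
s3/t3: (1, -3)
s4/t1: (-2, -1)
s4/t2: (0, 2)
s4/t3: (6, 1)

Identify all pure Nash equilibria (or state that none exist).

Find each player's best response to every opponent strategy; NE are the intersections.
Alice's best responses — vs t1: s1 (payoff 8); vs t2: s3 (payoff 8); vs t3: s4 (payoff 6).
Bob's best responses — vs s1: t3 (payoff 6); vs s2: t1 (payoff 8); vs s3: t1 (payoff 6); vs s4: t2 (payoff 2).
No cell has both players best-responding. For instance, Alice's best reply to t3 is s4, but against s4 Bob prefers t2 over t3.

No pure-strategy Nash equilibrium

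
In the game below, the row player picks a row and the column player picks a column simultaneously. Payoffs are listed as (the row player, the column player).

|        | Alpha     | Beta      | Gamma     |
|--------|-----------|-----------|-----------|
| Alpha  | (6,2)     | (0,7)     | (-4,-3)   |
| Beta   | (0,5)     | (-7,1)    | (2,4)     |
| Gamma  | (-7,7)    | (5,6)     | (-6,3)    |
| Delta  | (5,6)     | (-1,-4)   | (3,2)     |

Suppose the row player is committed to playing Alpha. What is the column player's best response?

Beta

With the row player fixed at Alpha, the column player's payoffs are: Alpha → 2, Beta → 7, Gamma → -3.
The maximum is 7, achieved by Beta.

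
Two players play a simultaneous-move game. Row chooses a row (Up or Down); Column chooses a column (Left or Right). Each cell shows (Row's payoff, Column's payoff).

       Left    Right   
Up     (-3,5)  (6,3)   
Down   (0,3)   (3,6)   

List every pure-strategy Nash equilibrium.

None

Find each player's best response to every opponent strategy; NE are the intersections.
Row's best responses — vs Left: Down (payoff 0); vs Right: Up (payoff 6).
Column's best responses — vs Up: Left (payoff 5); vs Down: Right (payoff 6).
No cell has both players best-responding. For instance, Row's best reply to Right is Up, but against Up Column prefers Left over Right.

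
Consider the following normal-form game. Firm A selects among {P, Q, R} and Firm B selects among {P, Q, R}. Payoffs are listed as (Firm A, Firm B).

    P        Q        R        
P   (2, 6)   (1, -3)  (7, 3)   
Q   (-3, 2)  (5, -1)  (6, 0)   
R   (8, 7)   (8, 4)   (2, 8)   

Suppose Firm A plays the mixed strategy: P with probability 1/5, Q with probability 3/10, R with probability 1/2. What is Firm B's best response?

P

Firm B's best reply maximizes expected payoff against the mix.
P: (1/5)·6 + (3/10)·2 + (1/2)·7 = 53/10
Q: (1/5)·(-3) + (3/10)·(-1) + (1/2)·4 = 11/10
R: (1/5)·3 + (3/10)·0 + (1/2)·8 = 23/5
Highest expected payoff is 53/10, from P.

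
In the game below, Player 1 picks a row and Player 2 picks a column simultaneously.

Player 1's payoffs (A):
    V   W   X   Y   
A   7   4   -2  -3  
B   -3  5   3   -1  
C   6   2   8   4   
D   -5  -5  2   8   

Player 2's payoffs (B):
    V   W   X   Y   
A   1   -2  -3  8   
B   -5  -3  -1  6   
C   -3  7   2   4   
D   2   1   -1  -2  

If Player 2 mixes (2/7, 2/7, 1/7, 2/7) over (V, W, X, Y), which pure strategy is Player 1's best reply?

C

Compute Player 1's expected payoff from each pure strategy against the given mix.
A: (2/7)·7 + (2/7)·4 + (1/7)·(-2) + (2/7)·(-3) = 2
B: (2/7)·(-3) + (2/7)·5 + (1/7)·3 + (2/7)·(-1) = 5/7
C: (2/7)·6 + (2/7)·2 + (1/7)·8 + (2/7)·4 = 32/7
D: (2/7)·(-5) + (2/7)·(-5) + (1/7)·2 + (2/7)·8 = -2/7
Highest expected payoff is 32/7, from C.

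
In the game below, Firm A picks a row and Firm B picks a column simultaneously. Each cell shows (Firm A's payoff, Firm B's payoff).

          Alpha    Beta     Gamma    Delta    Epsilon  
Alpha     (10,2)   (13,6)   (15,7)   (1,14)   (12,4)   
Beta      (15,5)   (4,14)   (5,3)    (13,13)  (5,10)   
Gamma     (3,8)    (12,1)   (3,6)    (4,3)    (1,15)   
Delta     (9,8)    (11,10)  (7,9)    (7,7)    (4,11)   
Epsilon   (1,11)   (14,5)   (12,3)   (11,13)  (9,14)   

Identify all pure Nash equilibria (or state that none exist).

There is no pure-strategy Nash equilibrium

A profile is a Nash equilibrium when each player is best-responding to the other.
Firm A's best responses — vs Alpha: Beta (payoff 15); vs Beta: Epsilon (payoff 14); vs Gamma: Alpha (payoff 15); vs Delta: Beta (payoff 13); vs Epsilon: Alpha (payoff 12).
Firm B's best responses — vs Alpha: Delta (payoff 14); vs Beta: Beta (payoff 14); vs Gamma: Epsilon (payoff 15); vs Delta: Epsilon (payoff 11); vs Epsilon: Epsilon (payoff 14).
No cell has both players best-responding. For instance, Firm A's best reply to Gamma is Alpha, but against Alpha Firm B prefers Delta over Gamma.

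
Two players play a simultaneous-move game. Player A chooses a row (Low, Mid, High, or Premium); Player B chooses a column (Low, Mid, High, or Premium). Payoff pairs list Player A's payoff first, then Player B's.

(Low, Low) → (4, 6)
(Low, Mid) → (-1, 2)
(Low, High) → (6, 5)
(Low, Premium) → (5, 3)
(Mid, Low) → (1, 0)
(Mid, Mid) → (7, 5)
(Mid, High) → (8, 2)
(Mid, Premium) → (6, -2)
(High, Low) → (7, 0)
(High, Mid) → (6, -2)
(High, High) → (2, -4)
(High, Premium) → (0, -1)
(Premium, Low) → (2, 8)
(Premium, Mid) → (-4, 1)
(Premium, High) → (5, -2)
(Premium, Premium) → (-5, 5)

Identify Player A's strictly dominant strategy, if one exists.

None

A strategy is strictly dominant if it gives Player A a strictly higher payoff than every other strategy, against every choice by the opponent.
Low is not dominant: against Low, High gives 7 > 4.
Mid is not dominant: against Low, Low gives 4 > 1.
High is not dominant: against Mid, Mid gives 7 > 6.
Premium is not dominant: against Low, Low gives 4 > 2.
No single strategy is best against every opponent action.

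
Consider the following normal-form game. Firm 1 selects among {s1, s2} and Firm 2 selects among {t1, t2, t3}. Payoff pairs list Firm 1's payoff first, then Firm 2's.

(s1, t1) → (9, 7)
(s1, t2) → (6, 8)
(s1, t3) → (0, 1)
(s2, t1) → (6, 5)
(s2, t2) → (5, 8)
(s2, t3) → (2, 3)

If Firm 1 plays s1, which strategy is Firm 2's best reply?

With Firm 1 fixed at s1, Firm 2's payoffs are: t1 → 7, t2 → 8, t3 → 1.
The maximum is 8, achieved by t2.

t2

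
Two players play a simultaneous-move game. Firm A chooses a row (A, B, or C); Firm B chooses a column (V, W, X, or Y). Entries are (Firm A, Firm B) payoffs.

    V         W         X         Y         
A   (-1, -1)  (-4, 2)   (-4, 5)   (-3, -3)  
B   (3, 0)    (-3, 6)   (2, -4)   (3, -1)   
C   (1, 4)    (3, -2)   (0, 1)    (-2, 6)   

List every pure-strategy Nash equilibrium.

No pure-strategy Nash equilibrium

Find each player's best response to every opponent strategy; NE are the intersections.
Firm A's best responses — vs V: B (payoff 3); vs W: C (payoff 3); vs X: B (payoff 2); vs Y: B (payoff 3).
Firm B's best responses — vs A: X (payoff 5); vs B: W (payoff 6); vs C: Y (payoff 6).
No cell has both players best-responding. For instance, Firm A's best reply to V is B, but against B Firm B prefers W over V.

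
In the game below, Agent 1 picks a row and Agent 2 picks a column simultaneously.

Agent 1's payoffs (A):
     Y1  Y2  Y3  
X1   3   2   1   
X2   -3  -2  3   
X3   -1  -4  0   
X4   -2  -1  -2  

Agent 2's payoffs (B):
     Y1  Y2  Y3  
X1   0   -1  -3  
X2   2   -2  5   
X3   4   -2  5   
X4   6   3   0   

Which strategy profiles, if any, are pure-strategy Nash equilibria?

(X1, Y1) and (X2, Y3)

Check mutual best responses: a cell is a NE iff neither player can gain by unilaterally deviating.
Agent 1's best responses — vs Y1: X1 (payoff 3); vs Y2: X1 (payoff 2); vs Y3: X2 (payoff 3).
Agent 2's best responses — vs X1: Y1 (payoff 0); vs X2: Y3 (payoff 5); vs X3: Y3 (payoff 5); vs X4: Y1 (payoff 6).
Mutual best responses occur at (X1, Y1) and (X2, Y3); at each, neither player gains by switching.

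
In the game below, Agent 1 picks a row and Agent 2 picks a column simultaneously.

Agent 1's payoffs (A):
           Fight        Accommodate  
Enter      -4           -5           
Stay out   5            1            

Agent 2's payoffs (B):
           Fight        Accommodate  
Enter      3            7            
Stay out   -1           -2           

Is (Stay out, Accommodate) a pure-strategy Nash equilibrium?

No

Holding Agent 2 at Accommodate: Agent 1 gets 1 from Stay out, versus -5 from Enter. No profitable deviation for Agent 1.
Holding Agent 1 at Stay out: Agent 2 gets -2 from Accommodate but could get -1 by switching to Fight. Agent 2 has a profitable deviation.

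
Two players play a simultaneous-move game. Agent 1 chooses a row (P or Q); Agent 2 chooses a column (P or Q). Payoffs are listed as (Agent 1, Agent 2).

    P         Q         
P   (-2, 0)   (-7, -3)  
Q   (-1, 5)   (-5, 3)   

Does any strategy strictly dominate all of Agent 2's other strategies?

A strategy is strictly dominant if it gives Agent 2 a strictly higher payoff than every other strategy, against every choice by the opponent.
P strictly dominates: vs P: 0 > -3; vs Q: 5 > 3.

P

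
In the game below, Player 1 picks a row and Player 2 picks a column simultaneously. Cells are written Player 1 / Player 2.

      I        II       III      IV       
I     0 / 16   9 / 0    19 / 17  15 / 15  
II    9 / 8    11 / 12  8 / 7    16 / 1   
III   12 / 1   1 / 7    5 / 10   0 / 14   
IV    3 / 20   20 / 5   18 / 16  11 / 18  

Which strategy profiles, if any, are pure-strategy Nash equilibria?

A profile is a Nash equilibrium when each player is best-responding to the other.
Player 1's best responses — vs I: III (payoff 12); vs II: IV (payoff 20); vs III: I (payoff 19); vs IV: II (payoff 16).
Player 2's best responses — vs I: III (payoff 17); vs II: II (payoff 12); vs III: IV (payoff 14); vs IV: I (payoff 20).
The only mutual best response is (I, III); neither player gains by switching there.

(I, III)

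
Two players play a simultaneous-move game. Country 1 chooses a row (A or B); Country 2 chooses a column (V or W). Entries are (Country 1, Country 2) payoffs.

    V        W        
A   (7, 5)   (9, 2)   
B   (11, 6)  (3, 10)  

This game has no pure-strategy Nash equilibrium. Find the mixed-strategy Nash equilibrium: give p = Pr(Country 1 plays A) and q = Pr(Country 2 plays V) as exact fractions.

p = 4/7, q = 3/5

Each player's mixing probability is pinned down by making the *other* player indifferent.
Country 2 indifferent between V and W: p·5 + (1−p)·6 = p·2 + (1−p)·10 ⟹ 6 + (-1)p = 10 + (-8)p ⟹ p = 4/7.
Country 1 indifferent between A and B: q·7 + (1−q)·9 = q·11 + (1−q)·3 ⟹ 9 + (-2)q = 3 + 8q ⟹ q = 3/5.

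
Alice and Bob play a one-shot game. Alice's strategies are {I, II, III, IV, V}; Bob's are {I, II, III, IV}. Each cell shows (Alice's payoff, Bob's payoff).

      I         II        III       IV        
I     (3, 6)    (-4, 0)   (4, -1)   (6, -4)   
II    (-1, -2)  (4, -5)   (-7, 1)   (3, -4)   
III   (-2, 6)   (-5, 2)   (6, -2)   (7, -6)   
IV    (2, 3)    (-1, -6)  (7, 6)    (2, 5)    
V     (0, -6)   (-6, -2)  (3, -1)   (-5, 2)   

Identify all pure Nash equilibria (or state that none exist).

A profile is a Nash equilibrium when each player is best-responding to the other.
Alice's best responses — vs I: I (payoff 3); vs II: II (payoff 4); vs III: IV (payoff 7); vs IV: III (payoff 7).
Bob's best responses — vs I: I (payoff 6); vs II: III (payoff 1); vs III: I (payoff 6); vs IV: III (payoff 6); vs V: IV (payoff 2).
Mutual best responses occur at (I, I) and (IV, III); at each, neither player gains by switching.

(I, I) and (IV, III)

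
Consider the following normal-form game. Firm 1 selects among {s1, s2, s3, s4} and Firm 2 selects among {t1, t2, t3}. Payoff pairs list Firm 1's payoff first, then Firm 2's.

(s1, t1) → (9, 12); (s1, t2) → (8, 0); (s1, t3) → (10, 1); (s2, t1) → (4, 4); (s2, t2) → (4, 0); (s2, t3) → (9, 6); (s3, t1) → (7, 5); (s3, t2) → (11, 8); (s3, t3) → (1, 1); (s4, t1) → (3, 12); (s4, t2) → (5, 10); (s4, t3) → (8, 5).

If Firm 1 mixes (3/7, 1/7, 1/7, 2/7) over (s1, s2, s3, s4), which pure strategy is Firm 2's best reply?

t1

Firm 2's best reply maximizes expected payoff against the mix.
t1: (3/7)·12 + (1/7)·4 + (1/7)·5 + (2/7)·12 = 69/7
t2: (3/7)·0 + (1/7)·0 + (1/7)·8 + (2/7)·10 = 4
t3: (3/7)·1 + (1/7)·6 + (1/7)·1 + (2/7)·5 = 20/7
Highest expected payoff is 69/7, from t1.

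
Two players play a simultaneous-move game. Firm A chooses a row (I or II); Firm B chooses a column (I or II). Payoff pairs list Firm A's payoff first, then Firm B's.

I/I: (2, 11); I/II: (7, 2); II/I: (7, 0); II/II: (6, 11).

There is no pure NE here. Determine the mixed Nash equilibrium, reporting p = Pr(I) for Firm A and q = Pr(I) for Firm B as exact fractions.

p = 11/20, q = 1/6

Each player's mixing probability is pinned down by making the *other* player indifferent.
Firm B indifferent between I and II: p·11 + (1−p)·0 = p·2 + (1−p)·11 ⟹ 0 + 11p = 11 + (-9)p ⟹ p = 11/20.
Firm A indifferent between I and II: q·2 + (1−q)·7 = q·7 + (1−q)·6 ⟹ 7 + (-5)q = 6 + 1q ⟹ q = 1/6.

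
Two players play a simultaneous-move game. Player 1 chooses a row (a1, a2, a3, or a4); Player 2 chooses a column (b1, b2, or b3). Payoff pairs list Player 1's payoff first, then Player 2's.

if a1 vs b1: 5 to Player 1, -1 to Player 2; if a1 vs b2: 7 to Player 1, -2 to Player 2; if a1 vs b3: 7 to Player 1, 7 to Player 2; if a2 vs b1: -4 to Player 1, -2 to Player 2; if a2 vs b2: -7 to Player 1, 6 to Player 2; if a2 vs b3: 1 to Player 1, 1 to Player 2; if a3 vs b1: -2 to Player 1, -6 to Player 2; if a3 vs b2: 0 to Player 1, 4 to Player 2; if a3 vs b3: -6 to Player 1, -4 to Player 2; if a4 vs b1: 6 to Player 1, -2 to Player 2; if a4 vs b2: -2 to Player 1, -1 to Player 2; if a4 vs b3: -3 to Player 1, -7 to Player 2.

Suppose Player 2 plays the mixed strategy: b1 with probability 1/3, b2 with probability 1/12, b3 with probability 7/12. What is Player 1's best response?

Player 1's best reply maximizes expected payoff against the mix.
a1: (1/3)·5 + (1/12)·7 + (7/12)·7 = 19/3
a2: (1/3)·(-4) + (1/12)·(-7) + (7/12)·1 = -4/3
a3: (1/3)·(-2) + (1/12)·0 + (7/12)·(-6) = -25/6
a4: (1/3)·6 + (1/12)·(-2) + (7/12)·(-3) = 1/12
Highest expected payoff is 19/3, from a1.

a1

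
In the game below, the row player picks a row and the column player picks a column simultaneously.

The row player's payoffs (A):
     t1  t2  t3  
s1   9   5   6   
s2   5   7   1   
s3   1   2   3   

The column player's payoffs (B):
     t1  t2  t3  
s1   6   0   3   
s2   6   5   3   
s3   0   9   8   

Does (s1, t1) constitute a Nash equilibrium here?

Holding the column player at t1: the row player gets 9 from s1, versus 5 from s2, 1 from s3. No profitable deviation for the row player.
Holding the row player at s1: the column player gets 6 from t1, versus 0 from t2, 3 from t3. No profitable deviation for the column player either.

Yes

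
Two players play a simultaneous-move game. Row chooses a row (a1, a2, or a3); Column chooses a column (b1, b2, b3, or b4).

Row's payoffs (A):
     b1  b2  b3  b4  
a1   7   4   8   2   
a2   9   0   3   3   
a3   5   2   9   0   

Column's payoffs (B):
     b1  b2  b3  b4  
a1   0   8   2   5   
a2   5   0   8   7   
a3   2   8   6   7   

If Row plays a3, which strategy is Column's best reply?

b2

With Row fixed at a3, Column's payoffs are: b1 → 2, b2 → 8, b3 → 6, b4 → 7.
The maximum is 8, achieved by b2.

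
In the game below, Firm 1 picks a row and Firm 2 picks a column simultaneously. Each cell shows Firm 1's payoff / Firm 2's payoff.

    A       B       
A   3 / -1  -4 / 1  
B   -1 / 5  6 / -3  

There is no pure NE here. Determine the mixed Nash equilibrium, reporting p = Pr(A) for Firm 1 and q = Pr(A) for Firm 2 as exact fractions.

p = 4/5, q = 5/7

Each player's mixing probability is pinned down by making the *other* player indifferent.
Firm 2 indifferent between A and B: p·(-1) + (1−p)·5 = p·1 + (1−p)·(-3) ⟹ 5 + (-6)p = (-3) + 4p ⟹ p = 4/5.
Firm 1 indifferent between A and B: q·3 + (1−q)·(-4) = q·(-1) + (1−q)·6 ⟹ (-4) + 7q = 6 + (-7)q ⟹ q = 5/7.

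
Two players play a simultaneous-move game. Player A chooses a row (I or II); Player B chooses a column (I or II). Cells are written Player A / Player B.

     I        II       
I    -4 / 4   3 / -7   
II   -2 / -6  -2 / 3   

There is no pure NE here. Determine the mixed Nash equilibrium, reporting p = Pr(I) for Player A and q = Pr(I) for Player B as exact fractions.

In a mixed NE each player is indifferent between their pure strategies, so the opponent's mix sets the indifference.
Player B indifferent between I and II: p·4 + (1−p)·(-6) = p·(-7) + (1−p)·3 ⟹ (-6) + 10p = 3 + (-10)p ⟹ p = 9/20.
Player A indifferent between I and II: q·(-4) + (1−q)·3 = q·(-2) + (1−q)·(-2) ⟹ 3 + (-7)q = (-2) + 0q ⟹ q = 5/7.

p = 9/20, q = 5/7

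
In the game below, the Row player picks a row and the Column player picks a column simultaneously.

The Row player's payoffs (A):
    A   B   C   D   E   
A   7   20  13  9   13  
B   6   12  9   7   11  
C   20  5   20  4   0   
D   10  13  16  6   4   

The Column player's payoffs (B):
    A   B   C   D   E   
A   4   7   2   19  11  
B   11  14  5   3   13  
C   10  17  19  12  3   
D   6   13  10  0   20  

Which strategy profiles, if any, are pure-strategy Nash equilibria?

(A, D) and (C, C)

Check mutual best responses: a cell is a NE iff neither player can gain by unilaterally deviating.
The Row player's best responses — vs A: C (payoff 20); vs B: A (payoff 20); vs C: C (payoff 20); vs D: A (payoff 9); vs E: A (payoff 13).
The Column player's best responses — vs A: D (payoff 19); vs B: B (payoff 14); vs C: C (payoff 19); vs D: E (payoff 20).
Mutual best responses occur at (A, D) and (C, C); at each, neither player gains by switching.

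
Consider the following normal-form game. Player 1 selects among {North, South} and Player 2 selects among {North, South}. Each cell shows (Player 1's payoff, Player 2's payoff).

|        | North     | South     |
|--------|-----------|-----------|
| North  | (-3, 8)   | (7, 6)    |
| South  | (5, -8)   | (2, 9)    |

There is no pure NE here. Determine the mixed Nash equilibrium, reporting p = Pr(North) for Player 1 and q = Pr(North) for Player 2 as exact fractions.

Each player's mixing probability is pinned down by making the *other* player indifferent.
Player 2 indifferent between North and South: p·8 + (1−p)·(-8) = p·6 + (1−p)·9 ⟹ (-8) + 16p = 9 + (-3)p ⟹ p = 17/19.
Player 1 indifferent between North and South: q·(-3) + (1−q)·7 = q·5 + (1−q)·2 ⟹ 7 + (-10)q = 2 + 3q ⟹ q = 5/13.

p = 17/19, q = 5/13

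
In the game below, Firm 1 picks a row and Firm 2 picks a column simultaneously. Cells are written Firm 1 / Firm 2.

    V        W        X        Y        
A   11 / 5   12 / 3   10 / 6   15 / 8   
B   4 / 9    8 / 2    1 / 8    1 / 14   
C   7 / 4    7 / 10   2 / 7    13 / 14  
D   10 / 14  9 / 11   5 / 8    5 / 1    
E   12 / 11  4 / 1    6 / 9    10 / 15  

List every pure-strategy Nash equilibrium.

A profile is a Nash equilibrium when each player is best-responding to the other.
Firm 1's best responses — vs V: E (payoff 12); vs W: A (payoff 12); vs X: A (payoff 10); vs Y: A (payoff 15).
Firm 2's best responses — vs A: Y (payoff 8); vs B: Y (payoff 14); vs C: Y (payoff 14); vs D: V (payoff 14); vs E: Y (payoff 15).
The only mutual best response is (A, Y); neither player gains by switching there.

(A, Y)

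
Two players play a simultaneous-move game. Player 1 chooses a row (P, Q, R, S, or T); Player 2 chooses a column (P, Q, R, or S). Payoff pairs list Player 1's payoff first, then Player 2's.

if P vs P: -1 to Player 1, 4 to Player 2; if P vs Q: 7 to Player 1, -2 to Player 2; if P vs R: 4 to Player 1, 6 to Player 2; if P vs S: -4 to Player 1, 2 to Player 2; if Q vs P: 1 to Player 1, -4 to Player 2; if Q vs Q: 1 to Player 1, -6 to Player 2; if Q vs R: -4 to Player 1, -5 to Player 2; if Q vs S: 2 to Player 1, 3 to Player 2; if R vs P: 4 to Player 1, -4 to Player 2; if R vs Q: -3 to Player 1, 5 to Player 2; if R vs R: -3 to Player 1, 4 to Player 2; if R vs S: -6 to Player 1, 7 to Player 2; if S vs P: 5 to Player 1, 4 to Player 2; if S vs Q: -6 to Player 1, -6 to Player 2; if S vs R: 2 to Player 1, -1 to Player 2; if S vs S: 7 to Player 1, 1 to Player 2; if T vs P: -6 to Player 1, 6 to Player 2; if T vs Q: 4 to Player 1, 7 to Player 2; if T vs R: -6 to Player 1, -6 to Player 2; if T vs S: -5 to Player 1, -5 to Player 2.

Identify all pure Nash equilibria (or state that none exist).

(P, R) and (S, P)

A profile is a Nash equilibrium when each player is best-responding to the other.
Player 1's best responses — vs P: S (payoff 5); vs Q: P (payoff 7); vs R: P (payoff 4); vs S: S (payoff 7).
Player 2's best responses — vs P: R (payoff 6); vs Q: S (payoff 3); vs R: S (payoff 7); vs S: P (payoff 4); vs T: Q (payoff 7).
Mutual best responses occur at (P, R) and (S, P); at each, neither player gains by switching.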